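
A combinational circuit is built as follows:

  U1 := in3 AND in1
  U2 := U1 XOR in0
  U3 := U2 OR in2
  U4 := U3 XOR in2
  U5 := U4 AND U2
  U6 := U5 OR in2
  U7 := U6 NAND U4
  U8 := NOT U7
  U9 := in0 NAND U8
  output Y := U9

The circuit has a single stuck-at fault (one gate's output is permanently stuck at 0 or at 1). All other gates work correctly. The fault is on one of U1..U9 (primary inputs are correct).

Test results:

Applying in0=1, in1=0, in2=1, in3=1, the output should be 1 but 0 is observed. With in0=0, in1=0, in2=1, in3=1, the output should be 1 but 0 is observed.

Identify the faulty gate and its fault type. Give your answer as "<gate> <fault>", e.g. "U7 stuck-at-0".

U9 stuck-at-0

Fault-free values for test 1 (in0=1, in1=0, in2=1, in3=1): U1=0, U2=1, U3=1, U4=0, U5=0, U6=1, U7=1, U8=0, U9=1, giving Y=1. Observed 0.
Test 1: faults giving observed 0 are {U3 stuck-at-0, U4 stuck-at-1, U7 stuck-at-0, U8 stuck-at-1, U9 stuck-at-0}.
Test 2 (in0=0, in1=0, in2=1, in3=1): fault-free U1=0, U2=0, U3=1, U4=0, U5=0, U6=1, U7=1, U8=0, U9=1 → 1; observed 0. Eliminates U3 stuck-at-0, U4 stuck-at-1, U7 stuck-at-0, U8 stuck-at-1.
Only U9 stuck-at-0 is consistent with every test.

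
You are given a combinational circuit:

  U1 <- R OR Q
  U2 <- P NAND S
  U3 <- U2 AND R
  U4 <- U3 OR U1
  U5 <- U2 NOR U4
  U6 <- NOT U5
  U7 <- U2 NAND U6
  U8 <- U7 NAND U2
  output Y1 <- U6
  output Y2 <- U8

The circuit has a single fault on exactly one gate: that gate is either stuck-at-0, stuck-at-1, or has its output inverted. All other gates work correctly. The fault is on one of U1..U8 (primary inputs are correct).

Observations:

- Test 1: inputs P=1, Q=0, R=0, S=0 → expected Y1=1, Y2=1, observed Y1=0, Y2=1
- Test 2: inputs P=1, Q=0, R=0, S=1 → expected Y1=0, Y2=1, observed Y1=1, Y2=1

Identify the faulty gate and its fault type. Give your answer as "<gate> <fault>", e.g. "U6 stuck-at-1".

U2 inverted output

Fault-free values for test 1 (P=1, Q=0, R=0, S=0): U1=0, U2=1, U3=0, U4=0, U5=0, U6=1, U7=0, U8=1, giving Y1=1, Y2=1. Observed Y1=0, Y2=1.
Test 1: faults giving observed Y1=0, Y2=1 are {U2 stuck-at-0, U2 inverted output}.
Test 2 (P=1, Q=0, R=0, S=1): fault-free U1=0, U2=0, U3=0, U4=0, U5=1, U6=0, U7=1, U8=1 → Y1=0, Y2=1; observed Y1=1, Y2=1. Eliminates U2 stuck-at-0.
Only U2 inverted output is consistent with every test.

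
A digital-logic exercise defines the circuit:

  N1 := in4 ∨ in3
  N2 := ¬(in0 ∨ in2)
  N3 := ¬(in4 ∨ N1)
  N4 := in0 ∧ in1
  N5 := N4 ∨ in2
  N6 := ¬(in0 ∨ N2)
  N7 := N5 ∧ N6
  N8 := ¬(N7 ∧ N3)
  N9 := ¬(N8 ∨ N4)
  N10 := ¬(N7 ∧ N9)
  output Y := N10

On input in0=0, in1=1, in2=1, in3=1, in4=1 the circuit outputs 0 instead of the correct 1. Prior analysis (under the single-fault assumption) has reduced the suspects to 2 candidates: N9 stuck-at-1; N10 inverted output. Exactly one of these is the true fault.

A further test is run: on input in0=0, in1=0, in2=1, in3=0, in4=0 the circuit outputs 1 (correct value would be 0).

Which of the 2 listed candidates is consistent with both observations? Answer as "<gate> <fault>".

N10 inverted output

Evaluate each candidate on input in0=0, in1=0, in2=1, in3=0, in4=0:
  N9 stuck-at-1: N1=0, N2=0, N3=1, N4=0, N5=1, N6=1, N7=1, N8=0, N9=1 [stuck-at-1], N10=0 → 0 — eliminated
  N10 inverted output: N1=0, N2=0, N3=1, N4=0, N5=1, N6=1, N7=1, N8=0, N9=1, N10=1 [inverted output] → 1 — matches
Only N10 inverted output reproduces the observed 1.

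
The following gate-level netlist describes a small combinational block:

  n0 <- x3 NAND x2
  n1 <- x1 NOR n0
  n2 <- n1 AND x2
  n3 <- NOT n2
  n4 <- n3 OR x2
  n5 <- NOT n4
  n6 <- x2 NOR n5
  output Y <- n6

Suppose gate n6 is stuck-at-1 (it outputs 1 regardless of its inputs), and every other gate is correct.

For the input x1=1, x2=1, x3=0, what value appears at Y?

Propagate with n6 forced: n0=1, n1=0, n2=0, n3=1, n4=1, n5=0, n6=1 [stuck-at-1].
So Y = 1. (Without the fault it would be 0.)

1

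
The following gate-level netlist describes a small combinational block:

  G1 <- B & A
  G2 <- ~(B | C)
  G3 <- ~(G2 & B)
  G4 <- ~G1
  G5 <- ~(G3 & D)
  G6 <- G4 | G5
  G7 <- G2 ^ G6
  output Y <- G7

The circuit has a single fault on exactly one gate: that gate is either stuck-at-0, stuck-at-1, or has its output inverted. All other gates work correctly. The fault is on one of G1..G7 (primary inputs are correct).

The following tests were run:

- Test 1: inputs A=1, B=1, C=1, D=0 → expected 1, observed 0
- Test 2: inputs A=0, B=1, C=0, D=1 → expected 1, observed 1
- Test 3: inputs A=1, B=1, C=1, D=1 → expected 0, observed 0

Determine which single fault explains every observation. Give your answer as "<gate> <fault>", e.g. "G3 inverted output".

G5 stuck-at-0

Fault-free values for test 1 (A=1, B=1, C=1, D=0): G1=1, G2=0, G3=1, G4=0, G5=1, G6=1, G7=1, giving Y=1. Observed 0.
Test 1: faults giving observed 0 are {G2 stuck-at-1, G2 inverted output, G5 stuck-at-0, G5 inverted output, G6 stuck-at-0, G6 inverted output, G7 stuck-at-0, G7 inverted output}.
Test 2 (A=0, B=1, C=0, D=1): fault-free G1=0, G2=0, G3=1, G4=1, G5=0, G6=1, G7=1 → 1; observed 1. Eliminates G2 stuck-at-1, G2 inverted output, G6 stuck-at-0, G6 inverted output, G7 stuck-at-0, G7 inverted output.
Test 3 (A=1, B=1, C=1, D=1): fault-free G1=1, G2=0, G3=1, G4=0, G5=0, G6=0, G7=0 → 0; observed 0. Eliminates G5 inverted output.
Only G5 stuck-at-0 is consistent with every test.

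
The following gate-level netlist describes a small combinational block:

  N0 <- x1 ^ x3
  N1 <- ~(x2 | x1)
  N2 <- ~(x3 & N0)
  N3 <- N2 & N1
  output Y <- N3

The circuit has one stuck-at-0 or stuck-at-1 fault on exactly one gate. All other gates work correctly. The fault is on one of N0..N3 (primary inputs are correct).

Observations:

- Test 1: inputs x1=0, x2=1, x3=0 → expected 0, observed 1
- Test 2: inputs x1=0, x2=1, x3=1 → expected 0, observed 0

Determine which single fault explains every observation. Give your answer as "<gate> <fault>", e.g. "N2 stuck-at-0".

Fault-free values for test 1 (x1=0, x2=1, x3=0): N0=0, N1=0, N2=1, N3=0, giving Y=0. Observed 1.
Test 1: faults giving observed 1 are {N1 stuck-at-1, N3 stuck-at-1}.
Test 2 (x1=0, x2=1, x3=1): fault-free N0=1, N1=0, N2=0, N3=0 → 0; observed 0. Eliminates N3 stuck-at-1.
Only N1 stuck-at-1 is consistent with every test.

N1 stuck-at-1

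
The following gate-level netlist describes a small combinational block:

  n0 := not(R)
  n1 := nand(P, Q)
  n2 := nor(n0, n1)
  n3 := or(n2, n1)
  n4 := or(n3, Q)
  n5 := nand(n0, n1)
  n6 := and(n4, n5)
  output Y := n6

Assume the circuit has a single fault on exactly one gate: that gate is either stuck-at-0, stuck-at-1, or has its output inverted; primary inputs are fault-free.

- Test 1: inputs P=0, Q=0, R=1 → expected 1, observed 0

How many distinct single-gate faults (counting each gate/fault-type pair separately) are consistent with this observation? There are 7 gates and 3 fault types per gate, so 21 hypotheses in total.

10

Fault-free: n0=0, n1=1, n2=0, n3=1, n4=1, n5=1, n6=1 → 1. Observed 0.
  n0: stuck-at-1, inverted output ✓; others ✗
  n1: none of the 3 fault types match ✗
  n2: none of the 3 fault types match ✗
  n3: stuck-at-0, inverted output ✓; others ✗
  n4: stuck-at-0, inverted output ✓; others ✗
  n5: stuck-at-0, inverted output ✓; others ✗
  n6: stuck-at-0, inverted output ✓; others ✗
Consistent faults: {n0 stuck-at-1, n0 inverted output, n3 stuck-at-0, n3 inverted output, n4 stuck-at-0, n4 inverted output, n5 stuck-at-0, n5 inverted output, n6 stuck-at-0, n6 inverted output} — 10 in all.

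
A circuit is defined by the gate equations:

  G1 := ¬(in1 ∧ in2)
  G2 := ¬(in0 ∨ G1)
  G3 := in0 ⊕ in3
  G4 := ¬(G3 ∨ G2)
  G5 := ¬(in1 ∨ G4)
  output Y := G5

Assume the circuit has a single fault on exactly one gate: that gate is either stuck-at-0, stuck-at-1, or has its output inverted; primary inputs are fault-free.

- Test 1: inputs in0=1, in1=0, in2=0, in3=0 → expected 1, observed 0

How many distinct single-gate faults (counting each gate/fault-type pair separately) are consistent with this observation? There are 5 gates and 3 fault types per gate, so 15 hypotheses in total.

Fault-free: G1=1, G2=0, G3=1, G4=0, G5=1 → 1. Observed 0.
  G1: none of the 3 fault types match ✗
  G2: none of the 3 fault types match ✗
  G3: stuck-at-0, inverted output ✓; others ✗
  G4: stuck-at-1, inverted output ✓; others ✗
  G5: stuck-at-0, inverted output ✓; others ✗
Consistent faults: {G3 stuck-at-0, G3 inverted output, G4 stuck-at-1, G4 inverted output, G5 stuck-at-0, G5 inverted output} — 6 in all.

6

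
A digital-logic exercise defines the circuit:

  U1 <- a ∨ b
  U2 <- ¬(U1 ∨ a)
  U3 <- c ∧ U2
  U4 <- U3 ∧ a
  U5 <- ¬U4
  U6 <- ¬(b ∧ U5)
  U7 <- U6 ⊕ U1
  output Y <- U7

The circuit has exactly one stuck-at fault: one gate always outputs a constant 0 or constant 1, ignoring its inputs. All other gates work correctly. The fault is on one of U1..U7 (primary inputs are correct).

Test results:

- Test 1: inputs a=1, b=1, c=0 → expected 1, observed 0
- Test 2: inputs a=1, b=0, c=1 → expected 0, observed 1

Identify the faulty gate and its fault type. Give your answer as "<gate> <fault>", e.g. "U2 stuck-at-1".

Fault-free values for test 1 (a=1, b=1, c=0): U1=1, U2=0, U3=0, U4=0, U5=1, U6=0, U7=1, giving Y=1. Observed 0.
Test 1: faults giving observed 0 are {U1 stuck-at-0, U3 stuck-at-1, U4 stuck-at-1, U5 stuck-at-0, U6 stuck-at-1, U7 stuck-at-0}.
Test 2 (a=1, b=0, c=1): fault-free U1=1, U2=0, U3=0, U4=0, U5=1, U6=1, U7=0 → 0; observed 1. Eliminates U3 stuck-at-1, U4 stuck-at-1, U5 stuck-at-0, U6 stuck-at-1, U7 stuck-at-0.
Only U1 stuck-at-0 is consistent with every test.

U1 stuck-at-0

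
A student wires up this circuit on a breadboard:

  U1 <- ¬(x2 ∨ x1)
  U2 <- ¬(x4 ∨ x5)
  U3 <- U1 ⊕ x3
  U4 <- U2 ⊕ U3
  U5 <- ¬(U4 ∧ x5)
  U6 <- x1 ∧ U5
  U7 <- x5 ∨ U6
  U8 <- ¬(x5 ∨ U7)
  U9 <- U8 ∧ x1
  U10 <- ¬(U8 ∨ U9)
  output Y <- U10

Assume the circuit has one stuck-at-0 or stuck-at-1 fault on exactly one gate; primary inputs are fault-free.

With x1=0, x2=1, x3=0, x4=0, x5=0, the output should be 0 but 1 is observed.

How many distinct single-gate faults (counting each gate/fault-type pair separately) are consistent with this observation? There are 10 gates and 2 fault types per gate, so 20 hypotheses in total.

Fault-free: U1=0, U2=1, U3=0, U4=1, U5=1, U6=0, U7=0, U8=1, U9=0, U10=0 → 0. Observed 1.
  U1: none of the 2 fault types match ✗
  U2: none of the 2 fault types match ✗
  U3: none of the 2 fault types match ✗
  U4: none of the 2 fault types match ✗
  U5: none of the 2 fault types match ✗
  U6: stuck-at-1 ✓; others ✗
  U7: stuck-at-1 ✓; others ✗
  U8: stuck-at-0 ✓; others ✗
  U9: none of the 2 fault types match ✗
  U10: stuck-at-1 ✓; others ✗
Consistent faults: {U6 stuck-at-1, U7 stuck-at-1, U8 stuck-at-0, U10 stuck-at-1} — 4 in all.

4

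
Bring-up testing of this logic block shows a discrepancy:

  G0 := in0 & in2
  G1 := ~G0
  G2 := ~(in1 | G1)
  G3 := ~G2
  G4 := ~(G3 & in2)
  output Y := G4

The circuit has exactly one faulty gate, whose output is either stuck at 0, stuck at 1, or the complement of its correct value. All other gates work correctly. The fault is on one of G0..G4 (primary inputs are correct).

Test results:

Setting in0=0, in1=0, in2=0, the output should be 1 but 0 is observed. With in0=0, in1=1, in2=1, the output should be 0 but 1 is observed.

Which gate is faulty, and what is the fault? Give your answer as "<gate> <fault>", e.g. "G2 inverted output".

Fault-free values for test 1 (in0=0, in1=0, in2=0): G0=0, G1=1, G2=0, G3=1, G4=1, giving Y=1. Observed 0.
Test 1: faults giving observed 0 are {G4 stuck-at-0, G4 inverted output}.
Test 2 (in0=0, in1=1, in2=1): fault-free G0=0, G1=1, G2=0, G3=1, G4=0 → 0; observed 1. Eliminates G4 stuck-at-0.
Only G4 inverted output is consistent with every test.

G4 inverted output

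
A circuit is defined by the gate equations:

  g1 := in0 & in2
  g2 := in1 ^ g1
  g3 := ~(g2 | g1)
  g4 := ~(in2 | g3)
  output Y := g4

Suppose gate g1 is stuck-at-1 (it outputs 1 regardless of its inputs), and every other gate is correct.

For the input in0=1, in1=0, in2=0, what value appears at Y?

1

Propagate with g1 forced: g1=1 [stuck-at-1], g2=1, g3=0, g4=1.
So Y = 1. (Without the fault it would be 0.)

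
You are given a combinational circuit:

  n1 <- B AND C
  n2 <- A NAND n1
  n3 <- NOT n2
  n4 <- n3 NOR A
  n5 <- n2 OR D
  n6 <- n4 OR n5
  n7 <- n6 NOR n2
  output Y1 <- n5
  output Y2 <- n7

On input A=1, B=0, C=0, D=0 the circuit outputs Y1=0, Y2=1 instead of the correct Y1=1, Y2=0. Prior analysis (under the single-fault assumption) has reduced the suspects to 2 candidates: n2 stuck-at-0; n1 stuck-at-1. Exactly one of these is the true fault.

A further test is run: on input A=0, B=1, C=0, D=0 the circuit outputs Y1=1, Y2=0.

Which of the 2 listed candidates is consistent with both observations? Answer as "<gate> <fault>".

n1 stuck-at-1

Evaluate each candidate on input A=0, B=1, C=0, D=0:
  n2 stuck-at-0: n1=0, n2=0 [stuck-at-0], n3=1, n4=0, n5=0, n6=0, n7=1 → Y1=0, Y2=1 — eliminated
  n1 stuck-at-1: n1=1 [stuck-at-1], n2=1, n3=0, n4=1, n5=1, n6=1, n7=0 → Y1=1, Y2=0 — matches
Only n1 stuck-at-1 reproduces the observed Y1=1, Y2=0.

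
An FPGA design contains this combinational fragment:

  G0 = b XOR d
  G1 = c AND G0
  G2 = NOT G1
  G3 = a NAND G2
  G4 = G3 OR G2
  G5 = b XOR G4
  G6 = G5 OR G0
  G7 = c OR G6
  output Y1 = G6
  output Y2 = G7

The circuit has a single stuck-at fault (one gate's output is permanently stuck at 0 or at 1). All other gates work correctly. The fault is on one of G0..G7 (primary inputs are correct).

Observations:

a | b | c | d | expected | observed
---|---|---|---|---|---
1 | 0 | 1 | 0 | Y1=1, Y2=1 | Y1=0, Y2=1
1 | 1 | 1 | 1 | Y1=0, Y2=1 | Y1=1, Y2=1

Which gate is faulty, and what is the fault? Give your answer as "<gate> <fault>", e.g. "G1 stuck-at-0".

G4 stuck-at-0

Fault-free values for test 1 (a=1, b=0, c=1, d=0): G0=0, G1=0, G2=1, G3=0, G4=1, G5=1, G6=1, G7=1, giving Y1=1, Y2=1. Observed Y1=0, Y2=1.
Test 1: faults giving observed Y1=0, Y2=1 are {G4 stuck-at-0, G5 stuck-at-0, G6 stuck-at-0}.
Test 2 (a=1, b=1, c=1, d=1): fault-free G0=0, G1=0, G2=1, G3=0, G4=1, G5=0, G6=0, G7=1 → Y1=0, Y2=1; observed Y1=1, Y2=1. Eliminates G5 stuck-at-0, G6 stuck-at-0.
Only G4 stuck-at-0 is consistent with every test.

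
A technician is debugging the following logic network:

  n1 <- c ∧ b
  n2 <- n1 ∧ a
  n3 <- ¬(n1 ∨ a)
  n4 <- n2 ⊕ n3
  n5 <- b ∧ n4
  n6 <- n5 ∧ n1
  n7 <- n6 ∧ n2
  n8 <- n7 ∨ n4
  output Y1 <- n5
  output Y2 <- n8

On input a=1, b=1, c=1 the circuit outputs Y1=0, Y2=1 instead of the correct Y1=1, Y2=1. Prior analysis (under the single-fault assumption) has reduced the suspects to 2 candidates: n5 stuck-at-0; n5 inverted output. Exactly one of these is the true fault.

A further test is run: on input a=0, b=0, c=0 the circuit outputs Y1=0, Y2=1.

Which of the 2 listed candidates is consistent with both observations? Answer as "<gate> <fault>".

n5 stuck-at-0

Evaluate each candidate on input a=0, b=0, c=0:
  n5 stuck-at-0: n1=0, n2=0, n3=1, n4=1, n5=0 [stuck-at-0], n6=0, n7=0, n8=1 → Y1=0, Y2=1 — matches
  n5 inverted output: n1=0, n2=0, n3=1, n4=1, n5=1 [inverted output], n6=0, n7=0, n8=1 → Y1=1, Y2=1 — eliminated
Only n5 stuck-at-0 reproduces the observed Y1=0, Y2=1.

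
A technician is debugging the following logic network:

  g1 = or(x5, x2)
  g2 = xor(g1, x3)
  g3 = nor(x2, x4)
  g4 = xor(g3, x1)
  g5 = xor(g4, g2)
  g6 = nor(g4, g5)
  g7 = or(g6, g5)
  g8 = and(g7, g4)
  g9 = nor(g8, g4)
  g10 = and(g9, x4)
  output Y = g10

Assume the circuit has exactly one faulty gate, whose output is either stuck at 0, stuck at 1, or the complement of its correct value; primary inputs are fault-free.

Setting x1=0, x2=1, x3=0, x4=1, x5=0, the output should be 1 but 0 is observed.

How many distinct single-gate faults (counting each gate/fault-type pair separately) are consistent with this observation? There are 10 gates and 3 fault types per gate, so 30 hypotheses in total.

10

Fault-free: g1=1, g2=1, g3=0, g4=0, g5=1, g6=0, g7=1, g8=0, g9=1, g10=1 → 1. Observed 0.
  g1: none of the 3 fault types match ✗
  g2: none of the 3 fault types match ✗
  g3: stuck-at-1, inverted output ✓; others ✗
  g4: stuck-at-1, inverted output ✓; others ✗
  g5: none of the 3 fault types match ✗
  g6: none of the 3 fault types match ✗
  g7: none of the 3 fault types match ✗
  g8: stuck-at-1, inverted output ✓; others ✗
  g9: stuck-at-0, inverted output ✓; others ✗
  g10: stuck-at-0, inverted output ✓; others ✗
Consistent faults: {g3 stuck-at-1, g3 inverted output, g4 stuck-at-1, g4 inverted output, g8 stuck-at-1, g8 inverted output, g9 stuck-at-0, g9 inverted output, g10 stuck-at-0, g10 inverted output} — 10 in all.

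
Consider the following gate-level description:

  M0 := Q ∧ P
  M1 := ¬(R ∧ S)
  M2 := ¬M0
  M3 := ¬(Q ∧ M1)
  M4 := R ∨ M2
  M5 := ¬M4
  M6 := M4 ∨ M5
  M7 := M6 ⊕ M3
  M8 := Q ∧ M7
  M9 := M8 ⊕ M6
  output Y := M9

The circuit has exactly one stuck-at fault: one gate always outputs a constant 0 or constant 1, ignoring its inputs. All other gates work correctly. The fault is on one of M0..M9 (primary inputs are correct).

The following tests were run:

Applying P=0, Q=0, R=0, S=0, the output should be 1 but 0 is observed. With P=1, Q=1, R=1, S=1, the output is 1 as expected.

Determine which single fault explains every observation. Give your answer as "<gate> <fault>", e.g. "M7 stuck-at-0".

M6 stuck-at-0

Fault-free values for test 1 (P=0, Q=0, R=0, S=0): M0=0, M1=1, M2=1, M3=1, M4=1, M5=0, M6=1, M7=0, M8=0, M9=1, giving Y=1. Observed 0.
Test 1: faults giving observed 0 are {M6 stuck-at-0, M8 stuck-at-1, M9 stuck-at-0}.
Test 2 (P=1, Q=1, R=1, S=1): fault-free M0=1, M1=0, M2=0, M3=1, M4=1, M5=0, M6=1, M7=0, M8=0, M9=1 → 1; observed 1. Eliminates M8 stuck-at-1, M9 stuck-at-0.
Only M6 stuck-at-0 is consistent with every test.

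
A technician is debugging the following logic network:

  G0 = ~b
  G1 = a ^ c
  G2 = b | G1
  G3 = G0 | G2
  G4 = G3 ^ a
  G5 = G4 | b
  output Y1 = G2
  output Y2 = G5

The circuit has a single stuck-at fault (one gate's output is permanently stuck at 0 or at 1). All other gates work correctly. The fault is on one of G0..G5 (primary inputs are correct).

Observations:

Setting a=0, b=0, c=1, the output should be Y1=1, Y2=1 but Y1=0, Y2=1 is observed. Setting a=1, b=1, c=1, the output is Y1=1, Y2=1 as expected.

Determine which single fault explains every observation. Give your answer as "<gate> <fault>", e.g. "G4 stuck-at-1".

Fault-free values for test 1 (a=0, b=0, c=1): G0=1, G1=1, G2=1, G3=1, G4=1, G5=1, giving Y1=1, Y2=1. Observed Y1=0, Y2=1.
Test 1: faults giving observed Y1=0, Y2=1 are {G1 stuck-at-0, G2 stuck-at-0}.
Test 2 (a=1, b=1, c=1): fault-free G0=0, G1=0, G2=1, G3=1, G4=0, G5=1 → Y1=1, Y2=1; observed Y1=1, Y2=1. Eliminates G2 stuck-at-0.
Only G1 stuck-at-0 is consistent with every test.

G1 stuck-at-0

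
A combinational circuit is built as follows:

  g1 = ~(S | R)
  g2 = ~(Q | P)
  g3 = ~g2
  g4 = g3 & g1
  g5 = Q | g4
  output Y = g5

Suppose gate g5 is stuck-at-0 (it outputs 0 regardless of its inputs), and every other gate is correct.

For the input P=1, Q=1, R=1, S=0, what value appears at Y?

0

Propagate with g5 forced: g1=0, g2=0, g3=1, g4=0, g5=0 [stuck-at-0].
So Y = 0. (Without the fault it would be 1.)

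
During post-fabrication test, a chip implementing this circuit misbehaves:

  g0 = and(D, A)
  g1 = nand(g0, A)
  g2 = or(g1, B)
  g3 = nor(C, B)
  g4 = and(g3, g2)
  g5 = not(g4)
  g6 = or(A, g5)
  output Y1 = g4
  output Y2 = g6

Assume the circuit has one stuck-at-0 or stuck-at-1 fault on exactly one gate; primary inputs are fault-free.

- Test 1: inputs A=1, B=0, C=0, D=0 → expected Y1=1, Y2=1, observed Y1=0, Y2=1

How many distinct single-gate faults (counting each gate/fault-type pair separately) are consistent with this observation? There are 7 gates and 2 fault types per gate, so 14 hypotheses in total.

5

Fault-free: g0=0, g1=1, g2=1, g3=1, g4=1, g5=0, g6=1 → Y1=1, Y2=1. Observed Y1=0, Y2=1.
  g0 stuck-at-0: output Y1=1, Y2=1 ✗
  g0 stuck-at-1: output Y1=0, Y2=1 ✓
  g1 stuck-at-0: output Y1=0, Y2=1 ✓
  g1 stuck-at-1: output Y1=1, Y2=1 ✗
  g2 stuck-at-0: output Y1=0, Y2=1 ✓
  g2 stuck-at-1: output Y1=1, Y2=1 ✗
  g3 stuck-at-0: output Y1=0, Y2=1 ✓
  g3 stuck-at-1: output Y1=1, Y2=1 ✗
  g4 stuck-at-0: output Y1=0, Y2=1 ✓
  g4 stuck-at-1: output Y1=1, Y2=1 ✗
  g5 stuck-at-0: output Y1=1, Y2=1 ✗
  g5 stuck-at-1: output Y1=1, Y2=1 ✗
  g6 stuck-at-0: output Y1=1, Y2=0 ✗
  g6 stuck-at-1: output Y1=1, Y2=1 ✗
Consistent faults: {g0 stuck-at-1, g1 stuck-at-0, g2 stuck-at-0, g3 stuck-at-0, g4 stuck-at-0} — 5 in all.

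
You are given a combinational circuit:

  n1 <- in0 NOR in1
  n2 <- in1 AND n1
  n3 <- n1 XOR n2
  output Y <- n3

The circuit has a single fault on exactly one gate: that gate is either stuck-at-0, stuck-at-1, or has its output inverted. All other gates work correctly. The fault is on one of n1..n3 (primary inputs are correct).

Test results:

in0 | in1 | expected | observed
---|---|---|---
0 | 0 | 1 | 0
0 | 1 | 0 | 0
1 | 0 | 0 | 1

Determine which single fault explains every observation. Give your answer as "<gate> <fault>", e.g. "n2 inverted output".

n1 inverted output

Fault-free values for test 1 (in0=0, in1=0): n1=1, n2=0, n3=1, giving Y=1. Observed 0.
Test 1: faults giving observed 0 are {n1 stuck-at-0, n1 inverted output, n2 stuck-at-1, n2 inverted output, n3 stuck-at-0, n3 inverted output}.
Test 2 (in0=0, in1=1): fault-free n1=0, n2=0, n3=0 → 0; observed 0. Eliminates n2 stuck-at-1, n2 inverted output, n3 inverted output.
Test 3 (in0=1, in1=0): fault-free n1=0, n2=0, n3=0 → 0; observed 1. Eliminates n1 stuck-at-0, n3 stuck-at-0.
Only n1 inverted output is consistent with every test.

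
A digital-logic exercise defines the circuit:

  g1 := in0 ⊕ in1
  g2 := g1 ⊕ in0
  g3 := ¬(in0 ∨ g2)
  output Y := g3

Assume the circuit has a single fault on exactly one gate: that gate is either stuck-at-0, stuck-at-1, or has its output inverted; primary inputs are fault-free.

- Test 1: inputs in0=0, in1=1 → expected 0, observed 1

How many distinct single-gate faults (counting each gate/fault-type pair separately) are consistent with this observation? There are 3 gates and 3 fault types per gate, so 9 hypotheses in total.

6

Fault-free: g1=1, g2=1, g3=0 → 0. Observed 1.
  g1 stuck-at-0: output 1 ✓
  g1 stuck-at-1: output 0 ✗
  g1 inverted output: output 1 ✓
  g2 stuck-at-0: output 1 ✓
  g2 stuck-at-1: output 0 ✗
  g2 inverted output: output 1 ✓
  g3 stuck-at-0: output 0 ✗
  g3 stuck-at-1: output 1 ✓
  g3 inverted output: output 1 ✓
Consistent faults: {g1 stuck-at-0, g1 inverted output, g2 stuck-at-0, g2 inverted output, g3 stuck-at-1, g3 inverted output} — 6 in all.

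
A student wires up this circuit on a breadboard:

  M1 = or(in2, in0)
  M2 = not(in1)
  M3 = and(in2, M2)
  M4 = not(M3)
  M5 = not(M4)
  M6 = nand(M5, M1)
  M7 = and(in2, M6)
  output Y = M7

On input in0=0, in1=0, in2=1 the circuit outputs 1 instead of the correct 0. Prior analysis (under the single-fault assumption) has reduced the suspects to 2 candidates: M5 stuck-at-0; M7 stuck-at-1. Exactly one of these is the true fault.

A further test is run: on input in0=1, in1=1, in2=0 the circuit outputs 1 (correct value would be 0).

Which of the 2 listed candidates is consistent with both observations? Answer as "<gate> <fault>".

M7 stuck-at-1

Evaluate each candidate on input in0=1, in1=1, in2=0:
  M5 stuck-at-0: M1=1, M2=0, M3=0, M4=1, M5=0 [stuck-at-0], M6=1, M7=0 → 0 — eliminated
  M7 stuck-at-1: M1=1, M2=0, M3=0, M4=1, M5=0, M6=1, M7=1 [stuck-at-1] → 1 — matches
Only M7 stuck-at-1 reproduces the observed 1.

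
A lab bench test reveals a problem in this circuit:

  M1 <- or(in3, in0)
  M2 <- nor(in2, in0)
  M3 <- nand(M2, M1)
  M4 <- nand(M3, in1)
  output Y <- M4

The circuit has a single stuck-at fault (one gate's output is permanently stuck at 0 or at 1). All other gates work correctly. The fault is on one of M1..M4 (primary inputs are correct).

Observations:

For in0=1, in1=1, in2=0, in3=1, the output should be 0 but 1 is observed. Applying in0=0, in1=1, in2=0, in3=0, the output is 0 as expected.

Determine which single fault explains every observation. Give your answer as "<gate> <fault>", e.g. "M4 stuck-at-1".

M2 stuck-at-1

Fault-free values for test 1 (in0=1, in1=1, in2=0, in3=1): M1=1, M2=0, M3=1, M4=0, giving Y=0. Observed 1.
Test 1: faults giving observed 1 are {M2 stuck-at-1, M3 stuck-at-0, M4 stuck-at-1}.
Test 2 (in0=0, in1=1, in2=0, in3=0): fault-free M1=0, M2=1, M3=1, M4=0 → 0; observed 0. Eliminates M3 stuck-at-0, M4 stuck-at-1.
Only M2 stuck-at-1 is consistent with every test.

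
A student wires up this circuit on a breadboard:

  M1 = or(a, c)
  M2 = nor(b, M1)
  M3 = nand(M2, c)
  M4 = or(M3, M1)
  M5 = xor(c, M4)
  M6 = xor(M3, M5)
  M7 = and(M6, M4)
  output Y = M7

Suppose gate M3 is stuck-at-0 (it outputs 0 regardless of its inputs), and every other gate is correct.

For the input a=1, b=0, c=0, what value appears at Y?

Propagate with M3 forced: M1=1, M2=0, M3=0 [stuck-at-0], M4=1, M5=1, M6=1, M7=1.
So Y = 1. (Without the fault it would be 0.)

1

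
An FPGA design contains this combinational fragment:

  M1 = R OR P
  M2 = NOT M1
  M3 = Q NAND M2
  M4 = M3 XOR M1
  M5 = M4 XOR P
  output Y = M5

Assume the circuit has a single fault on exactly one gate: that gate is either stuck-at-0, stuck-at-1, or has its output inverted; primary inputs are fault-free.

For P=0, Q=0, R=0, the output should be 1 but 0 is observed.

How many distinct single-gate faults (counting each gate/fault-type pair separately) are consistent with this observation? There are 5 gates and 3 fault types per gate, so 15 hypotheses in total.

8

Fault-free: M1=0, M2=1, M3=1, M4=1, M5=1 → 1. Observed 0.
  M1: stuck-at-1, inverted output ✓; others ✗
  M2: none of the 3 fault types match ✗
  M3: stuck-at-0, inverted output ✓; others ✗
  M4: stuck-at-0, inverted output ✓; others ✗
  M5: stuck-at-0, inverted output ✓; others ✗
Consistent faults: {M1 stuck-at-1, M1 inverted output, M3 stuck-at-0, M3 inverted output, M4 stuck-at-0, M4 inverted output, M5 stuck-at-0, M5 inverted output} — 8 in all.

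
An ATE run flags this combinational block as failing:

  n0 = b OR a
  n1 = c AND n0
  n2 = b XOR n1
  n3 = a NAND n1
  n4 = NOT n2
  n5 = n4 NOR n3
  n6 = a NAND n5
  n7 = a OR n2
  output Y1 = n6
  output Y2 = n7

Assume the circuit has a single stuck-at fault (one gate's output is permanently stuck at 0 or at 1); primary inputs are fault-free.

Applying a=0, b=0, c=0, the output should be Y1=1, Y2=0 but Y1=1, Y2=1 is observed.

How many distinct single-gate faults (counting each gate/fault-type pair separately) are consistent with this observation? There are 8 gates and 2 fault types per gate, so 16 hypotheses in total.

3

Fault-free: n0=0, n1=0, n2=0, n3=1, n4=1, n5=0, n6=1, n7=0 → Y1=1, Y2=0. Observed Y1=1, Y2=1.
  n0: none of the 2 fault types match ✗
  n1: stuck-at-1 ✓; others ✗
  n2: stuck-at-1 ✓; others ✗
  n3: none of the 2 fault types match ✗
  n4: none of the 2 fault types match ✗
  n5: none of the 2 fault types match ✗
  n6: none of the 2 fault types match ✗
  n7: stuck-at-1 ✓; others ✗
Consistent faults: {n1 stuck-at-1, n2 stuck-at-1, n7 stuck-at-1} — 3 in all.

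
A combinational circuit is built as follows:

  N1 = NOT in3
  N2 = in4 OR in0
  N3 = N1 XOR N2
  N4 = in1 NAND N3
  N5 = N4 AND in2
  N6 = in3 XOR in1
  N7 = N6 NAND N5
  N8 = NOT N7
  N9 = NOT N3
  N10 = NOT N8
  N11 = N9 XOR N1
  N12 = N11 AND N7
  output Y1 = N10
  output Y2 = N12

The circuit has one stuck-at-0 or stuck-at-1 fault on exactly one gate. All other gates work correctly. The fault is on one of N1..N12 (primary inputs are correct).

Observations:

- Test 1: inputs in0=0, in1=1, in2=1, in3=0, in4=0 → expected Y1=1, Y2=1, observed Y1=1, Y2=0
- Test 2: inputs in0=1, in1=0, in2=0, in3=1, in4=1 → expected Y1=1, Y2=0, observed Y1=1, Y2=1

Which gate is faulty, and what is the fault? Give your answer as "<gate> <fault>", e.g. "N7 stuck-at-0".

N9 stuck-at-1

Fault-free values for test 1 (in0=0, in1=1, in2=1, in3=0, in4=0): N1=1, N2=0, N3=1, N4=0, N5=0, N6=1, N7=1, N8=0, N9=0, N10=1, N11=1, N12=1, giving Y1=1, Y2=1. Observed Y1=1, Y2=0.
Test 1: faults giving observed Y1=1, Y2=0 are {N9 stuck-at-1, N11 stuck-at-0, N12 stuck-at-0}.
Test 2 (in0=1, in1=0, in2=0, in3=1, in4=1): fault-free N1=0, N2=1, N3=1, N4=1, N5=0, N6=1, N7=1, N8=0, N9=0, N10=1, N11=0, N12=0 → Y1=1, Y2=0; observed Y1=1, Y2=1. Eliminates N11 stuck-at-0, N12 stuck-at-0.
Only N9 stuck-at-1 is consistent with every test.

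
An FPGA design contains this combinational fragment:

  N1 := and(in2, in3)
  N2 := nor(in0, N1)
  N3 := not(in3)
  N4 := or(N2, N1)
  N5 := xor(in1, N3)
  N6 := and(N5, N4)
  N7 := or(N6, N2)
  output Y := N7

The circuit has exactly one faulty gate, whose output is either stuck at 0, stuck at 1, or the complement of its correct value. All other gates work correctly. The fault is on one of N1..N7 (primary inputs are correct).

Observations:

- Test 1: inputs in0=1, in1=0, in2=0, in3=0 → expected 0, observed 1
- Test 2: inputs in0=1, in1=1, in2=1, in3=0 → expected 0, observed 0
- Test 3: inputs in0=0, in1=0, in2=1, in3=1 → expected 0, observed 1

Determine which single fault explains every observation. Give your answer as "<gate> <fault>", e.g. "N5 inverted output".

N1 inverted output

Fault-free values for test 1 (in0=1, in1=0, in2=0, in3=0): N1=0, N2=0, N3=1, N4=0, N5=1, N6=0, N7=0, giving Y=0. Observed 1.
Test 1: faults giving observed 1 are {N1 stuck-at-1, N1 inverted output, N2 stuck-at-1, N2 inverted output, N4 stuck-at-1, N4 inverted output, N6 stuck-at-1, N6 inverted output, N7 stuck-at-1, N7 inverted output}.
Test 2 (in0=1, in1=1, in2=1, in3=0): fault-free N1=0, N2=0, N3=1, N4=0, N5=0, N6=0, N7=0 → 0; observed 0. Eliminates N2 stuck-at-1, N2 inverted output, N6 stuck-at-1, N6 inverted output, N7 stuck-at-1, N7 inverted output.
Test 3 (in0=0, in1=0, in2=1, in3=1): fault-free N1=1, N2=0, N3=0, N4=1, N5=0, N6=0, N7=0 → 0; observed 1. Eliminates N1 stuck-at-1, N4 stuck-at-1, N4 inverted output.
Only N1 inverted output is consistent with every test.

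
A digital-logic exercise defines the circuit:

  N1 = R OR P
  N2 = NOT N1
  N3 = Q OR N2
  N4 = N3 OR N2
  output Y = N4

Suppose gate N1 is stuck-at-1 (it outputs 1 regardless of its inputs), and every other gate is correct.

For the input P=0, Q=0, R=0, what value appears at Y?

0

Propagate with N1 forced: N1=1 [stuck-at-1], N2=0, N3=0, N4=0.
So Y = 0. (Without the fault it would be 1.)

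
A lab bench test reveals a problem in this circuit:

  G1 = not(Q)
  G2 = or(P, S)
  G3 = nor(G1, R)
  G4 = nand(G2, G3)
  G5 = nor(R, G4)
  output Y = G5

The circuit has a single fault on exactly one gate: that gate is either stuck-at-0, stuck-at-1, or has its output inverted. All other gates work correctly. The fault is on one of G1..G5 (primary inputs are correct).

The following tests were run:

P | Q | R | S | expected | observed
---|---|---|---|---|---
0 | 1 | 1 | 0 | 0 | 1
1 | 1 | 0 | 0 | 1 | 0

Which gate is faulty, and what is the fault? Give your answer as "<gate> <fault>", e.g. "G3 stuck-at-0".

Fault-free values for test 1 (P=0, Q=1, R=1, S=0): G1=0, G2=0, G3=0, G4=1, G5=0, giving Y=0. Observed 1.
Test 1: faults giving observed 1 are {G5 stuck-at-1, G5 inverted output}.
Test 2 (P=1, Q=1, R=0, S=0): fault-free G1=0, G2=1, G3=1, G4=0, G5=1 → 1; observed 0. Eliminates G5 stuck-at-1.
Only G5 inverted output is consistent with every test.

G5 inverted output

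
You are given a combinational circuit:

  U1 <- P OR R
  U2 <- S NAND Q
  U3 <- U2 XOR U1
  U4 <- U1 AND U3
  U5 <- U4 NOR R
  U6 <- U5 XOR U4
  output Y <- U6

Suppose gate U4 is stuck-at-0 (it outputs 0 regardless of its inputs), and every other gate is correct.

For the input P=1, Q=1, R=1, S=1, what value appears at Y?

Propagate with U4 forced: U1=1, U2=0, U3=1, U4=0 [stuck-at-0], U5=0, U6=0.
So Y = 0. (Without the fault it would be 1.)

0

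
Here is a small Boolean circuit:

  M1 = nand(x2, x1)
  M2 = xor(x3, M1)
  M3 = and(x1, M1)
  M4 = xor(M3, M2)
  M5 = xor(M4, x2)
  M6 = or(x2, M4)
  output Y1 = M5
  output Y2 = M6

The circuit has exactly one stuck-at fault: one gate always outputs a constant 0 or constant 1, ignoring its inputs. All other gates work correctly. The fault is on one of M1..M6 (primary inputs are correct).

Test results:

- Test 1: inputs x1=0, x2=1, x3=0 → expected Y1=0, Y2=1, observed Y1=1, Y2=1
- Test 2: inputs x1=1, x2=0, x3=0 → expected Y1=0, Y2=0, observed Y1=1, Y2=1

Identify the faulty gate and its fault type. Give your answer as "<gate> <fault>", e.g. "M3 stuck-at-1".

M2 stuck-at-0

Fault-free values for test 1 (x1=0, x2=1, x3=0): M1=1, M2=1, M3=0, M4=1, M5=0, M6=1, giving Y1=0, Y2=1. Observed Y1=1, Y2=1.
Test 1: faults giving observed Y1=1, Y2=1 are {M1 stuck-at-0, M2 stuck-at-0, M3 stuck-at-1, M4 stuck-at-0, M5 stuck-at-1}.
Test 2 (x1=1, x2=0, x3=0): fault-free M1=1, M2=1, M3=1, M4=0, M5=0, M6=0 → Y1=0, Y2=0; observed Y1=1, Y2=1. Eliminates M1 stuck-at-0, M3 stuck-at-1, M4 stuck-at-0, M5 stuck-at-1.
Only M2 stuck-at-0 is consistent with every test.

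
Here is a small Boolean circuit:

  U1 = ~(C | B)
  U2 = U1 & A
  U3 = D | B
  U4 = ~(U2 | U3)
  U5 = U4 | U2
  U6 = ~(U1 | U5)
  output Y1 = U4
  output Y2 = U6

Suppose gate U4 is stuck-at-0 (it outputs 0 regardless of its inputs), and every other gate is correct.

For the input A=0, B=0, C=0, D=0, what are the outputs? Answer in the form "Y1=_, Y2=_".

Y1=0, Y2=0

Propagate with U4 forced: U1=1, U2=0, U3=0, U4=0 [stuck-at-0], U5=0, U6=0.
So the outputs are Y1=0, Y2=0. (Without the fault they would be Y1=1, Y2=0.)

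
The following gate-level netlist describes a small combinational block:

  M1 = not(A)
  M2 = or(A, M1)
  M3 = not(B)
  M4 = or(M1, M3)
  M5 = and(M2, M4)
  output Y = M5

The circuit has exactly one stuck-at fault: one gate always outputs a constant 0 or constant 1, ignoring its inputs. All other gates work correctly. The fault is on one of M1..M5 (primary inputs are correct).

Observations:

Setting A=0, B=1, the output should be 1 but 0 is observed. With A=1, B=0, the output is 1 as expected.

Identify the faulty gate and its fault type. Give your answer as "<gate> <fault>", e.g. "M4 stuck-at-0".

M1 stuck-at-0

Fault-free values for test 1 (A=0, B=1): M1=1, M2=1, M3=0, M4=1, M5=1, giving Y=1. Observed 0.
Test 1: faults giving observed 0 are {M1 stuck-at-0, M2 stuck-at-0, M4 stuck-at-0, M5 stuck-at-0}.
Test 2 (A=1, B=0): fault-free M1=0, M2=1, M3=1, M4=1, M5=1 → 1; observed 1. Eliminates M2 stuck-at-0, M4 stuck-at-0, M5 stuck-at-0.
Only M1 stuck-at-0 is consistent with every test.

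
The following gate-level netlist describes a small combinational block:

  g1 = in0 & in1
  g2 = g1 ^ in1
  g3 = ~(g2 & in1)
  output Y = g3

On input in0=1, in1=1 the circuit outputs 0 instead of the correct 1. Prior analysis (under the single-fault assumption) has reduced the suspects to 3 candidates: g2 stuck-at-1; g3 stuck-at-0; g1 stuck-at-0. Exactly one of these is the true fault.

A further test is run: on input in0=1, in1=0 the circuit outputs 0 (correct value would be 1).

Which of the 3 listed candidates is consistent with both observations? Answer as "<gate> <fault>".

Evaluate each candidate on input in0=1, in1=0:
  g2 stuck-at-1: g1=0, g2=1 [stuck-at-1], g3=1 → 1 — eliminated
  g3 stuck-at-0: g1=0, g2=0, g3=0 [stuck-at-0] → 0 — matches
  g1 stuck-at-0: g1=0 [stuck-at-0], g2=0, g3=1 → 1 — eliminated
Only g3 stuck-at-0 reproduces the observed 0.

g3 stuck-at-0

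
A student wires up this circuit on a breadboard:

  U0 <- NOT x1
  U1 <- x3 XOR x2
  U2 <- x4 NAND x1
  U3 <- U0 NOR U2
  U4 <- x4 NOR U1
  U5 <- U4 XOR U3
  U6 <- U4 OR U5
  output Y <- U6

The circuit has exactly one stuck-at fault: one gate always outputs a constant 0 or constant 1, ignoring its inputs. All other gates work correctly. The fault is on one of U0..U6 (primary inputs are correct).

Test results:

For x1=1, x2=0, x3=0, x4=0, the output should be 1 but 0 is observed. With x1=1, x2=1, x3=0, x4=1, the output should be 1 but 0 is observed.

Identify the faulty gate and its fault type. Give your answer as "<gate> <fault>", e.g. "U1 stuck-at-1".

Fault-free values for test 1 (x1=1, x2=0, x3=0, x4=0): U0=0, U1=0, U2=1, U3=0, U4=1, U5=1, U6=1, giving Y=1. Observed 0.
Test 1: faults giving observed 0 are {U1 stuck-at-1, U4 stuck-at-0, U6 stuck-at-0}.
Test 2 (x1=1, x2=1, x3=0, x4=1): fault-free U0=0, U1=1, U2=0, U3=1, U4=0, U5=1, U6=1 → 1; observed 0. Eliminates U1 stuck-at-1, U4 stuck-at-0.
Only U6 stuck-at-0 is consistent with every test.

U6 stuck-at-0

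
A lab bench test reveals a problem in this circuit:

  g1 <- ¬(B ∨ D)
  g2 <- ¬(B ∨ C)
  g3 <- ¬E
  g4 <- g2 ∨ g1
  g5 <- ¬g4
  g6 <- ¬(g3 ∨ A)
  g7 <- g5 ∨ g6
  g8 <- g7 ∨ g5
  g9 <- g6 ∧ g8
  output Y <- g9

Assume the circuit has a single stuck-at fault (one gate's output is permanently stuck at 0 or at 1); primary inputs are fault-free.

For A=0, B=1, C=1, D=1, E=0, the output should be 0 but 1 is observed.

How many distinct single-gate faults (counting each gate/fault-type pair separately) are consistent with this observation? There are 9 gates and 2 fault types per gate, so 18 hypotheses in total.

Fault-free: g1=0, g2=0, g3=1, g4=0, g5=1, g6=0, g7=1, g8=1, g9=0 → 0. Observed 1.
  g1: none of the 2 fault types match ✗
  g2: none of the 2 fault types match ✗
  g3: stuck-at-0 ✓; others ✗
  g4: none of the 2 fault types match ✗
  g5: none of the 2 fault types match ✗
  g6: stuck-at-1 ✓; others ✗
  g7: none of the 2 fault types match ✗
  g8: none of the 2 fault types match ✗
  g9: stuck-at-1 ✓; others ✗
Consistent faults: {g3 stuck-at-0, g6 stuck-at-1, g9 stuck-at-1} — 3 in all.

3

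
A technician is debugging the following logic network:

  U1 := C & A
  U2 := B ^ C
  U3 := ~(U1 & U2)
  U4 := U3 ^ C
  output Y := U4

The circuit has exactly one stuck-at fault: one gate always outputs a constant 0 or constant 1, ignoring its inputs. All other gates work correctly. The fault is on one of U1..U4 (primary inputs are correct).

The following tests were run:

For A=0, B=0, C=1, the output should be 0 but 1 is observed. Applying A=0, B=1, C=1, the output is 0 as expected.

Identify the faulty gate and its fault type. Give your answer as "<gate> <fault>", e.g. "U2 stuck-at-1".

Fault-free values for test 1 (A=0, B=0, C=1): U1=0, U2=1, U3=1, U4=0, giving Y=0. Observed 1.
Test 1: faults giving observed 1 are {U1 stuck-at-1, U3 stuck-at-0, U4 stuck-at-1}.
Test 2 (A=0, B=1, C=1): fault-free U1=0, U2=0, U3=1, U4=0 → 0; observed 0. Eliminates U3 stuck-at-0, U4 stuck-at-1.
Only U1 stuck-at-1 is consistent with every test.

U1 stuck-at-1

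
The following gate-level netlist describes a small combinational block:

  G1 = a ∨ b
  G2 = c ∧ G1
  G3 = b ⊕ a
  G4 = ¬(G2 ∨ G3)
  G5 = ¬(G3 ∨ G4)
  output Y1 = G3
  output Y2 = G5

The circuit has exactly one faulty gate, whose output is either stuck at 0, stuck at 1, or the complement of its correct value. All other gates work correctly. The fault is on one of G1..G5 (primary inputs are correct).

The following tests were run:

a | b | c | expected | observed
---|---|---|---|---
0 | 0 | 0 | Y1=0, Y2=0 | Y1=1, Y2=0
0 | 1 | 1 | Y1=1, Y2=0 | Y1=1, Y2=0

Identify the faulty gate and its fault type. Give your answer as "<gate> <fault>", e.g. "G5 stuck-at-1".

G3 stuck-at-1

Fault-free values for test 1 (a=0, b=0, c=0): G1=0, G2=0, G3=0, G4=1, G5=0, giving Y1=0, Y2=0. Observed Y1=1, Y2=0.
Test 1: faults giving observed Y1=1, Y2=0 are {G3 stuck-at-1, G3 inverted output}.
Test 2 (a=0, b=1, c=1): fault-free G1=1, G2=1, G3=1, G4=0, G5=0 → Y1=1, Y2=0; observed Y1=1, Y2=0. Eliminates G3 inverted output.
Only G3 stuck-at-1 is consistent with every test.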